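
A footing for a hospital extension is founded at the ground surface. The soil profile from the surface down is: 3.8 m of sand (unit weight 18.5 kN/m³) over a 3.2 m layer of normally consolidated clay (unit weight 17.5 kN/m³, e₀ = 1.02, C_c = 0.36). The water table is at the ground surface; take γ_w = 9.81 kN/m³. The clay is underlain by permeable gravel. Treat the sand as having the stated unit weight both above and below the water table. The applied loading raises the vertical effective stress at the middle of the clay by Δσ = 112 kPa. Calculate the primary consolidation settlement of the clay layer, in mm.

S_c ≈ 308 mm

Mid-depth of clay below the ground surface: z = 3.8 + 3.2/2 = 5.4 m.
Total vertical stress at mid-clay: σ_v = 18.5×3.8 + 17.5×1.6 = 98.3 kPa.
Pore pressure: u = 9.81×(5.4 − 0) = 52.974 kPa.
Initial effective stress: σ'_0 = σ_v − u = 98.3 − 52.974 = 45.326 kPa.
Final effective stress: σ'_f = σ'_0 + Δσ = 45.326 + 112 = 157.33 kPa.
Normally consolidated clay, so the full stress increment lies on the virgin compression line:
S_c = C_c·H/(1+e₀)·log₁₀(σ'_f/σ'_0) = 0.36×3.2/(1+1.02)×log₁₀(157.33/45.326)
    = 0.5703 × 0.54046 = 0.3082 m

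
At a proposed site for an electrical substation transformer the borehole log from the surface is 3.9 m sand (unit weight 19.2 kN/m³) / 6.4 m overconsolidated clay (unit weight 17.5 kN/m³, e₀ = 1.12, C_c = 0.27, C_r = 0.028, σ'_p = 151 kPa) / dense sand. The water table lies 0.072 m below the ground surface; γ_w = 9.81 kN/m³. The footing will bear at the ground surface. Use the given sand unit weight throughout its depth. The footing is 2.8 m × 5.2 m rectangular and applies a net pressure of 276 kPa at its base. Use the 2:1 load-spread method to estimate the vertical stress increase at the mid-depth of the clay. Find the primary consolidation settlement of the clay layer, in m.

Mid-depth of clay below the ground surface: z = 3.9 + 6.4/2 = 7.1 m.
Total vertical stress at mid-clay: σ_v = 19.2×3.9 + 17.5×3.2 = 130.88 kPa.
Pore pressure: u = 9.81×(7.1 − 0.072) = 68.945 kPa.
Initial effective stress: σ'_0 = σ_v − u = 130.88 − 68.945 = 61.935 kPa.
Stress increase at mid-clay by the 2:1 spreading method:
Δσ = qBL/((B+z)(L+z)) = 276×2.8×5.2/((2.8+7.1)(5.2+7.1)) = 33.001 kPa
Final effective stress: σ'_f = 61.935 + 33.001 = 94.936 kPa.
σ'_f = 94.936 ≤ σ'_p = 151 kPa, so the clay remains overconsolidated and only the recompression index applies:
S_c = C_r·H/(1+e₀)·log₁₀(σ'_f/σ'_0) = 0.028×6.4/2.12×log₁₀(94.936/61.935)
    = 0.084529 × 0.18549 = 0.01568 m

S_c ≈ 0.0157 m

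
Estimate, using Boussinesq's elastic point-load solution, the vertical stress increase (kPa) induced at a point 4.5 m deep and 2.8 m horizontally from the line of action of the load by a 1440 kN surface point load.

Boussinesq vertical stress below a point load on an elastic half-space:
Δσ_z = 3P/(2πz²) · [1 + (r/z)²]^(−5/2)
r/z = 2.8/4.5 = 0.62222; [1+(r/z)²]^(−5/2) = 0.44125.
Δσ_z = 3×1440/(2π×4.5²) × 0.44125 = 33.953 × 0.44125 = 14.98 kPa

Δσ_z ≈ 15 kPa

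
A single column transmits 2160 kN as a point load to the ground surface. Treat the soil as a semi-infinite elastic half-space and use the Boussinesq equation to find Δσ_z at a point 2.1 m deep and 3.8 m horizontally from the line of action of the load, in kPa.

Δσ_z ≈ 6.19 kPa

Boussinesq vertical stress below a point load on an elastic half-space:
Δσ_z = 3P/(2πz²) · [1 + (r/z)²]^(−5/2)
r/z = 3.8/2.1 = 1.8095; [1+(r/z)²]^(−5/2) = 0.026474.
Δσ_z = 3×2160/(2π×2.1²) × 0.026474 = 233.86 × 0.026474 = 6.191 kPa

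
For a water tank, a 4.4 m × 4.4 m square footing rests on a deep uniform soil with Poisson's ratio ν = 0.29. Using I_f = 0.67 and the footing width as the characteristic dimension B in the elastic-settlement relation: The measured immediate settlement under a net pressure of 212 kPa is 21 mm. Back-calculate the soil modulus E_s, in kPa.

S_e = q·B·(1−ν²)/E_s · I_f  ⇒  E_s = q·B·(1−ν²)·I_f / S_e.
E_s = 212 × 4.4 × 0.9159 × 0.67 / 0.021 = 27260 kPa

E_s ≈ 27300 kPa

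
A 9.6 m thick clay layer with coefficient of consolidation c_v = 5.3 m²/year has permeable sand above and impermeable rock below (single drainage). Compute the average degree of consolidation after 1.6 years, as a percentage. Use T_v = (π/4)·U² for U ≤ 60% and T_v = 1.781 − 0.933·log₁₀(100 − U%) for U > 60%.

Drainage path length: H_d = H = 9.6 m (single drainage).
T_v = c_v·t/H_d² = 5.3×1.6/9.6² = 0.092014.
T_v = 0.092014 corresponds to the U ≤ 60% branch:
U = √(4T_v/π) = 0.3423

U ≈ 34.2 %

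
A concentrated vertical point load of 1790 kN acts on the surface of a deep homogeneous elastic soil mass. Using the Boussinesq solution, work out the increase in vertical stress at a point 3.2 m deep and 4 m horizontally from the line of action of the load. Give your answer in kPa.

Boussinesq vertical stress below a point load on an elastic half-space:
Δσ_z = 3P/(2πz²) · [1 + (r/z)²]^(−5/2)
r/z = 4/3.2 = 1.25; [1+(r/z)²]^(−5/2) = 0.095135.
Δσ_z = 3×1790/(2π×3.2²) × 0.095135 = 83.463 × 0.095135 = 7.94 kPa

Δσ_z ≈ 7.94 kPa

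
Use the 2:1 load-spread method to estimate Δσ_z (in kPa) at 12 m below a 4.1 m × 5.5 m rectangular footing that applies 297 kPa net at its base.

Δσ_z ≈ 23.8 kPa

By the 2:1 method the load spreads at 1 horizontal : 2 vertical, so at depth z the loaded area has grown by z in each plan dimension:
Δσ = qBL/((B+z)(L+z)) = 297×4.1×5.5/((4.1+12)(5.5+12)) = 23.771 kPa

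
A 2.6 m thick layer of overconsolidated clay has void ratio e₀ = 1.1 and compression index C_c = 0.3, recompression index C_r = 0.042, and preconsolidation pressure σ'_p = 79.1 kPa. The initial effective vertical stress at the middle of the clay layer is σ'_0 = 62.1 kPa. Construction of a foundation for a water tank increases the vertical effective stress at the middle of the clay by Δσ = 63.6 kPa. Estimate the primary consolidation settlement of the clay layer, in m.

S_c ≈ 0.0802 m

Final effective stress: σ'_f = 62.1 + 63.6 = 125.7 kPa.
σ'_f = 125.7 > σ'_p = 79.1 kPa, so the stress path crosses the preconsolidation pressure — recompression up to σ'_p, then virgin compression beyond:
S_c = H/(1+e₀)·[C_r·log₁₀(σ'_p/σ'_0) + C_c·log₁₀(σ'_f/σ'_p)]
    = 2.6/2.1 × [0.042×log₁₀(79.1/62.1) + 0.3×log₁₀(125.7/79.1)]
    = 1.2381 × [0.0044136 + 0.060348] = 0.08018 m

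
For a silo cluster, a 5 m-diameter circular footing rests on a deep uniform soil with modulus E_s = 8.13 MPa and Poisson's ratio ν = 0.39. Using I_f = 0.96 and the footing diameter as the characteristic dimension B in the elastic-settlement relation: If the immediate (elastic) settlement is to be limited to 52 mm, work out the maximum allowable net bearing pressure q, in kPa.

q ≈ 104 kPa

E_s = 8.13 MPa = 8130 kPa.
S_e = q·B·(1−ν²)/E_s · I_f  ⇒  q = S_e·E_s / (B·(1−ν²)·I_f).
q = 0.052 × 8130 / (5 × 0.8479 × 0.96) = 103.9 kPa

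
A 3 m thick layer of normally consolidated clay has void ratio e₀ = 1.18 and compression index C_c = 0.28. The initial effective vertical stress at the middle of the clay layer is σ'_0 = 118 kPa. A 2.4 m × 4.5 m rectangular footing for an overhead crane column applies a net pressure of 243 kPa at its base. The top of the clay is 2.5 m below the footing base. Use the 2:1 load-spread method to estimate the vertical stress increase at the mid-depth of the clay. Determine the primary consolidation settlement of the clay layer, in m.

Mid-depth of clay below the footing base: z = 2.5 + 3/2 = 4 m.
Stress increase at mid-clay by the 2:1 spreading method:
Δσ = qBL/((B+z)(L+z)) = 243×2.4×4.5/((2.4+4)(4.5+4)) = 48.243 kPa
Final effective stress: σ'_f = σ'_0 + Δσ = 118 + 48.243 = 166.24 kPa.
Normally consolidated clay, so the full stress increment lies on the virgin compression line:
S_c = C_c·H/(1+e₀)·log₁₀(σ'_f/σ'_0) = 0.28×3/(1+1.18)×log₁₀(166.24/118)
    = 0.38532 × 0.14885 = 0.05735 m

S_c ≈ 0.0574 m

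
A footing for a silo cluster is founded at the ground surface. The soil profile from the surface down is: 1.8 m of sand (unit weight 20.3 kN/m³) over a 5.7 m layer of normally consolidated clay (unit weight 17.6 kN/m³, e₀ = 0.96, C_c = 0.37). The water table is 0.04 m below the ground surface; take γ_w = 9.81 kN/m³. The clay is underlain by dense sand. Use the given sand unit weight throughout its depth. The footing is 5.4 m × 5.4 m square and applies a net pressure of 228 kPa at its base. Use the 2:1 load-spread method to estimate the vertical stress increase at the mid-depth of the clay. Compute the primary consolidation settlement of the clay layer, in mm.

Mid-depth of clay below the ground surface: z = 1.8 + 5.7/2 = 4.65 m.
Total vertical stress at mid-clay: σ_v = 20.3×1.8 + 17.6×2.85 = 86.7 kPa.
Pore pressure: u = 9.81×(4.65 − 0.04) = 45.224 kPa.
Initial effective stress: σ'_0 = σ_v − u = 86.7 − 45.224 = 41.476 kPa.
Stress increase at mid-clay by the 2:1 spreading method:
Δσ = qBL/((B+z)(L+z)) = 228×5.4×5.4/((5.4+4.65)(5.4+4.65)) = 65.825 kPa
Final effective stress: σ'_f = σ'_0 + Δσ = 41.476 + 65.825 = 107.3 kPa.
Normally consolidated clay, so the full stress increment lies on the virgin compression line:
S_c = C_c·H/(1+e₀)·log₁₀(σ'_f/σ'_0) = 0.37×5.7/(1+0.96)×log₁₀(107.3/41.476)
    = 1.076 × 0.4128 = 0.4442 m

S_c ≈ 444 mm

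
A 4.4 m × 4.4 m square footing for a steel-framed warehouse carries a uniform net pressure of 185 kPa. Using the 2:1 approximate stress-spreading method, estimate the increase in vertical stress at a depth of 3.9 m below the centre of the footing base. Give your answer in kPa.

By the 2:1 method the load spreads at 1 horizontal : 2 vertical, so at depth z the loaded area has grown by z in each plan dimension:
Δσ = qBL/((B+z)(L+z)) = 185×4.4×4.4/((4.4+3.9)(4.4+3.9)) = 51.99 kPa

Δσ_z ≈ 52 kPa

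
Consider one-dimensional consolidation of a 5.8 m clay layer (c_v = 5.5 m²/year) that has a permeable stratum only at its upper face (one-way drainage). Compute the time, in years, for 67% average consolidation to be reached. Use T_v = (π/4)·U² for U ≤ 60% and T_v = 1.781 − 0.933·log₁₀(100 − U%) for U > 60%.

t ≈ 2.23 years

Drainage path length: H_d = H = 5.8 m (single drainage).
U > 60%: T_v = 1.781 − 0.933·log₁₀(100 − 67) = 0.36423.
t = T_v·H_d²/c_v = 0.36423×5.8²/5.5 = 2.228 years.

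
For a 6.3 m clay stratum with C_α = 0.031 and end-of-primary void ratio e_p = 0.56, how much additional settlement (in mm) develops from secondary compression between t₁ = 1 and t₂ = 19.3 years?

S_s ≈ 161 mm

Secondary compression: S_s = C_α·H/(1+e_p)·log₁₀(t₂/t₁)
S_s = 0.031×6.3/(1+0.56)×log₁₀(19.3/1)
    = 0.1252 × 1.286 = 0.1609 m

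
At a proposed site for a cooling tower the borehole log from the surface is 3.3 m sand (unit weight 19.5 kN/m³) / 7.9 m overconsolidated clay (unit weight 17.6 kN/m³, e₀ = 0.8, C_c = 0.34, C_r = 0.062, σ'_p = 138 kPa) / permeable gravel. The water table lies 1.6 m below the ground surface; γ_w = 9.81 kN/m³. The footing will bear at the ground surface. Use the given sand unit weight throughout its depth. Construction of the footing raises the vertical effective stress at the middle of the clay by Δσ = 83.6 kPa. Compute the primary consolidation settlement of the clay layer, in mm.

S_c ≈ 171 mm

Mid-depth of clay below the ground surface: z = 3.3 + 7.9/2 = 7.25 m.
Total vertical stress at mid-clay: σ_v = 19.5×3.3 + 17.6×3.95 = 133.87 kPa.
Pore pressure: u = 9.81×(7.25 − 1.6) = 55.427 kPa.
Initial effective stress: σ'_0 = σ_v − u = 133.87 − 55.427 = 78.443 kPa.
Final effective stress: σ'_f = 78.443 + 83.6 = 162.04 kPa.
σ'_f = 162.04 > σ'_p = 138 kPa, so the stress path crosses the preconsolidation pressure — recompression up to σ'_p, then virgin compression beyond:
S_c = H/(1+e₀)·[C_r·log₁₀(σ'_p/σ'_0) + C_c·log₁₀(σ'_f/σ'_p)]
    = 7.9/1.8 × [0.062×log₁₀(138/78.443) + 0.34×log₁₀(162.04/138)]
    = 4.3889 × [0.01521 + 0.023713] = 0.1708 m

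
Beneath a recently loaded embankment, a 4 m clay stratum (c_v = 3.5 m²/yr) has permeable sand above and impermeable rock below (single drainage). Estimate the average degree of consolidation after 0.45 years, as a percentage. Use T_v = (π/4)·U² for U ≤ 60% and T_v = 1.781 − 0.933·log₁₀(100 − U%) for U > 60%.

Drainage path length: H_d = H = 4 m (single drainage).
T_v = c_v·t/H_d² = 3.5×0.45/4² = 0.098437.
T_v = 0.098437 corresponds to the U ≤ 60% branch:
U = √(4T_v/π) = 0.354

U ≈ 35.4 %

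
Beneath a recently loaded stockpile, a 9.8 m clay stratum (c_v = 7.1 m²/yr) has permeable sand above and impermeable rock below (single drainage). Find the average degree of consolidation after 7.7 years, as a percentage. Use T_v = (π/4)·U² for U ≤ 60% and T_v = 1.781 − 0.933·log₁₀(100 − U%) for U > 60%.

U ≈ 80.1 %

Drainage path length: H_d = H = 9.8 m (single drainage).
T_v = c_v·t/H_d² = 7.1×7.7/9.8² = 0.56924.
T_v = 0.56924 corresponds to the U > 60% branch:
U = 1 − 10^((1.781 − T_v)/0.933)/100 = 0.801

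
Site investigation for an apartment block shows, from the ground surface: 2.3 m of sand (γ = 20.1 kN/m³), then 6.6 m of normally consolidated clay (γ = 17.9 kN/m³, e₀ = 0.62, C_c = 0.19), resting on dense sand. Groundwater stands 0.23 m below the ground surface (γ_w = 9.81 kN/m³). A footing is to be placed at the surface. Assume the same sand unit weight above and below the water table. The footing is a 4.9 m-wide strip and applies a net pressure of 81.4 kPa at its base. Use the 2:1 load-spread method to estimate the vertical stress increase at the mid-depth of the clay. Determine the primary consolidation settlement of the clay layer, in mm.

Mid-depth of clay below the ground surface: z = 2.3 + 6.6/2 = 5.6 m.
Total vertical stress at mid-clay: σ_v = 20.1×2.3 + 17.9×3.3 = 105.3 kPa.
Pore pressure: u = 9.81×(5.6 − 0.23) = 52.68 kPa.
Initial effective stress: σ'_0 = σ_v − u = 105.3 − 52.68 = 52.62 kPa.
Stress increase at mid-clay by the 2:1 spreading method:
Δσ = qB/(B+z) = 81.4×4.9/(4.9+5.6) = 37.987 kPa
Final effective stress: σ'_f = σ'_0 + Δσ = 52.62 + 37.987 = 90.607 kPa.
Normally consolidated clay, so the full stress increment lies on the virgin compression line:
S_c = C_c·H/(1+e₀)·log₁₀(σ'_f/σ'_0) = 0.19×6.6/(1+0.62)×log₁₀(90.607/52.62)
    = 0.77407 × 0.23601 = 0.1827 m

S_c ≈ 183 mm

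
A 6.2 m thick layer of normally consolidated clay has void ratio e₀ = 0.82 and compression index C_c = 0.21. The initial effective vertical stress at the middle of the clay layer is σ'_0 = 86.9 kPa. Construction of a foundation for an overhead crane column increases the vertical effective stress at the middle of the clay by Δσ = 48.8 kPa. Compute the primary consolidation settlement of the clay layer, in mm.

S_c ≈ 138 mm

Final effective stress: σ'_f = σ'_0 + Δσ = 86.9 + 48.8 = 135.7 kPa.
Normally consolidated clay, so the full stress increment lies on the virgin compression line:
S_c = C_c·H/(1+e₀)·log₁₀(σ'_f/σ'_0) = 0.21×6.2/(1+0.82)×log₁₀(135.7/86.9)
    = 0.71538 × 0.19356 = 0.1385 m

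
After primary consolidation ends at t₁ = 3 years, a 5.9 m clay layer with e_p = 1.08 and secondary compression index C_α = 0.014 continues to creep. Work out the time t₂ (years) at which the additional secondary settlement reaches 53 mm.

S_s = C_α·H/(1+e_p)·log₁₀(t₂/t₁) ⇒ log₁₀(t₂/t₁) = S_s·(1+e_p)/(C_α·H).
log₁₀(t₂/t₁) = 0.053 × (1+1.08) / (0.014×5.9) = 1.335
t₂ = t₁ × 10^1.335 = 3 × 21.61 = 64.83 years

t₂ ≈ 64.8 years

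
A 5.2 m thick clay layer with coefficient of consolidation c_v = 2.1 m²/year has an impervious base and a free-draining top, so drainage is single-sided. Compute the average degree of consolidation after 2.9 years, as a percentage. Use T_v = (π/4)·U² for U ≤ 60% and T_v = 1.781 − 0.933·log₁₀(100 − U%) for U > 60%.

U ≈ 53.5 %

Drainage path length: H_d = H = 5.2 m (single drainage).
T_v = c_v·t/H_d² = 2.1×2.9/5.2² = 0.22522.
T_v = 0.22522 corresponds to the U ≤ 60% branch:
U = √(4T_v/π) = 0.5355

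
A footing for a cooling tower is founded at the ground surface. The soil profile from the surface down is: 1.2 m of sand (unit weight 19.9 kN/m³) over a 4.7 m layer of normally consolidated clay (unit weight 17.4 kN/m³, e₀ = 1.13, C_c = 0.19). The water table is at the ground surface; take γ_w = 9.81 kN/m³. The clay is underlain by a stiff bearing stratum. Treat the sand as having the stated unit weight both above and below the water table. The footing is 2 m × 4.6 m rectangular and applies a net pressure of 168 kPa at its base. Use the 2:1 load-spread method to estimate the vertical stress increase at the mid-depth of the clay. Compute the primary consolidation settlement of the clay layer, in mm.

Mid-depth of clay below the ground surface: z = 1.2 + 4.7/2 = 3.55 m.
Total vertical stress at mid-clay: σ_v = 19.9×1.2 + 17.4×2.35 = 64.77 kPa.
Pore pressure: u = 9.81×(3.55 − 0) = 34.825 kPa.
Initial effective stress: σ'_0 = σ_v − u = 64.77 − 34.825 = 29.945 kPa.
Stress increase at mid-clay by the 2:1 spreading method:
Δσ = qBL/((B+z)(L+z)) = 168×2×4.6/((2+3.55)(4.6+3.55)) = 34.17 kPa
Final effective stress: σ'_f = σ'_0 + Δσ = 29.945 + 34.17 = 64.115 kPa.
Normally consolidated clay, so the full stress increment lies on the virgin compression line:
S_c = C_c·H/(1+e₀)·log₁₀(σ'_f/σ'_0) = 0.19×4.7/(1+1.13)×log₁₀(64.115/29.945)
    = 0.41925 × 0.33064 = 0.1386 m

S_c ≈ 139 mm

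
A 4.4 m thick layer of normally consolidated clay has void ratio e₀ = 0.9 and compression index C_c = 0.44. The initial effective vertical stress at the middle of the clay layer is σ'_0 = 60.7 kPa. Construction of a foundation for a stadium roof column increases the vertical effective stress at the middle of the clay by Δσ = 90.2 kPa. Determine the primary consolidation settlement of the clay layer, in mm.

S_c ≈ 403 mm

Final effective stress: σ'_f = σ'_0 + Δσ = 60.7 + 90.2 = 150.9 kPa.
Normally consolidated clay, so the full stress increment lies on the virgin compression line:
S_c = C_c·H/(1+e₀)·log₁₀(σ'_f/σ'_0) = 0.44×4.4/(1+0.9)×log₁₀(150.9/60.7)
    = 1.0189 × 0.3955 = 0.403 m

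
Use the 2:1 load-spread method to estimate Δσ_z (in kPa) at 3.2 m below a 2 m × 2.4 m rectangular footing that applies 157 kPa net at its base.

By the 2:1 method the load spreads at 1 horizontal : 2 vertical, so at depth z the loaded area has grown by z in each plan dimension:
Δσ = qBL/((B+z)(L+z)) = 157×2×2.4/((2+3.2)(2.4+3.2)) = 25.879 kPa

Δσ_z ≈ 25.9 kPa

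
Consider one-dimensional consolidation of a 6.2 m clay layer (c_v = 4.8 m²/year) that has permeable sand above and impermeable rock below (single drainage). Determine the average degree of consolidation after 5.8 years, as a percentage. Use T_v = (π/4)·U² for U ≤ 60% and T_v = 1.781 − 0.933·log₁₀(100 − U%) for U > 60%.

U ≈ 86.4 %

Drainage path length: H_d = H = 6.2 m (single drainage).
T_v = c_v·t/H_d² = 4.8×5.8/6.2² = 0.72425.
T_v = 0.72425 corresponds to the U > 60% branch:
U = 1 − 10^((1.781 − T_v)/0.933)/100 = 0.8643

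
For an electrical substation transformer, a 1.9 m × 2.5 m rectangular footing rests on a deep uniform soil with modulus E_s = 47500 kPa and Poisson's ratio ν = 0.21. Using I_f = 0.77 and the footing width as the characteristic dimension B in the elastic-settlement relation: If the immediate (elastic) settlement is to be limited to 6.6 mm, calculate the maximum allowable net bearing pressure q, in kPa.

q ≈ 224 kPa

S_e = q·B·(1−ν²)/E_s · I_f  ⇒  q = S_e·E_s / (B·(1−ν²)·I_f).
q = 0.0066 × 47500 / (1.9 × 0.9559 × 0.77) = 224.2 kPa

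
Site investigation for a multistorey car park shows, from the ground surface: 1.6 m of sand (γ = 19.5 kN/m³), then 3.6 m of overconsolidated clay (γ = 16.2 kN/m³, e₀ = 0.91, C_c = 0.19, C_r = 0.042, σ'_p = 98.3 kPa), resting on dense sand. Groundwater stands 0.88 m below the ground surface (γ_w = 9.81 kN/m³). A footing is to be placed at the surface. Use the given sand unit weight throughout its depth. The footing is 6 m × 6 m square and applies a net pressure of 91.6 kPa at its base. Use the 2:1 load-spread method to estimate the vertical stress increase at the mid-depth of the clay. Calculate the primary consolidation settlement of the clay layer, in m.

S_c ≈ 0.0246 m

Mid-depth of clay below the ground surface: z = 1.6 + 3.6/2 = 3.4 m.
Total vertical stress at mid-clay: σ_v = 19.5×1.6 + 16.2×1.8 = 60.36 kPa.
Pore pressure: u = 9.81×(3.4 − 0.88) = 24.721 kPa.
Initial effective stress: σ'_0 = σ_v − u = 60.36 − 24.721 = 35.639 kPa.
Stress increase at mid-clay by the 2:1 spreading method:
Δσ = qBL/((B+z)(L+z)) = 91.6×6×6/((6+3.4)(6+3.4)) = 37.32 kPa
Final effective stress: σ'_f = 35.639 + 37.32 = 72.959 kPa.
σ'_f = 72.959 ≤ σ'_p = 98.3 kPa, so the clay remains overconsolidated and only the recompression index applies:
S_c = C_r·H/(1+e₀)·log₁₀(σ'_f/σ'_0) = 0.042×3.6/1.91×log₁₀(72.959/35.639)
    = 0.079162 × 0.31115 = 0.02463 m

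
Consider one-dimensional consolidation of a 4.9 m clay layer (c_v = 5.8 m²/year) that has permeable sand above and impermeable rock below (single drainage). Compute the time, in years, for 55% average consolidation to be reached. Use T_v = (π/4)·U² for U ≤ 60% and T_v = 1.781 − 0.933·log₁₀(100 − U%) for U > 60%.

t ≈ 0.983 years

Drainage path length: H_d = H = 4.9 m (single drainage).
U ≤ 60%: T_v = (π/4)·U² = (π/4)×0.55² = 0.23758.
t = T_v·H_d²/c_v = 0.23758×4.9²/5.8 = 0.9835 years.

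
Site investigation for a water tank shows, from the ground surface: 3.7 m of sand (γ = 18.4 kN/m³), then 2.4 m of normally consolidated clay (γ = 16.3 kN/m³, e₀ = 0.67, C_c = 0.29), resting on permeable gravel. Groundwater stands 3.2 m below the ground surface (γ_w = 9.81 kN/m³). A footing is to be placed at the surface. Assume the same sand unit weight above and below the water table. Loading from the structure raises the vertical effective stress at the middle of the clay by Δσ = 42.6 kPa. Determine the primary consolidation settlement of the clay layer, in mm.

S_c ≈ 85.1 mm

Mid-depth of clay below the ground surface: z = 3.7 + 2.4/2 = 4.9 m.
Total vertical stress at mid-clay: σ_v = 18.4×3.7 + 16.3×1.2 = 87.64 kPa.
Pore pressure: u = 9.81×(4.9 − 3.2) = 16.677 kPa.
Initial effective stress: σ'_0 = σ_v − u = 87.64 − 16.677 = 70.963 kPa.
Final effective stress: σ'_f = σ'_0 + Δσ = 70.963 + 42.6 = 113.56 kPa.
Normally consolidated clay, so the full stress increment lies on the virgin compression line:
S_c = C_c·H/(1+e₀)·log₁₀(σ'_f/σ'_0) = 0.29×2.4/(1+0.67)×log₁₀(113.56/70.963)
    = 0.41677 × 0.20419 = 0.0851 m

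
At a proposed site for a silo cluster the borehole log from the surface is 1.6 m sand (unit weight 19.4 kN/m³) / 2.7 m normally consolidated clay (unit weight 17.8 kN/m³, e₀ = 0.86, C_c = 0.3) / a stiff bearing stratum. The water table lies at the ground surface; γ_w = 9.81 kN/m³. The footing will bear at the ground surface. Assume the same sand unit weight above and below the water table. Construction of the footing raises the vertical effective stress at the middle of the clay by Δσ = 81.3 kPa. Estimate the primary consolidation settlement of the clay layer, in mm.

S_c ≈ 267 mm

Mid-depth of clay below the ground surface: z = 1.6 + 2.7/2 = 2.95 m.
Total vertical stress at mid-clay: σ_v = 19.4×1.6 + 17.8×1.35 = 55.07 kPa.
Pore pressure: u = 9.81×(2.95 − 0) = 28.94 kPa.
Initial effective stress: σ'_0 = σ_v − u = 55.07 − 28.94 = 26.13 kPa.
Final effective stress: σ'_f = σ'_0 + Δσ = 26.13 + 81.3 = 107.43 kPa.
Normally consolidated clay, so the full stress increment lies on the virgin compression line:
S_c = C_c·H/(1+e₀)·log₁₀(σ'_f/σ'_0) = 0.3×2.7/(1+0.86)×log₁₀(107.43/26.13)
    = 0.43548 × 0.61399 = 0.2674 m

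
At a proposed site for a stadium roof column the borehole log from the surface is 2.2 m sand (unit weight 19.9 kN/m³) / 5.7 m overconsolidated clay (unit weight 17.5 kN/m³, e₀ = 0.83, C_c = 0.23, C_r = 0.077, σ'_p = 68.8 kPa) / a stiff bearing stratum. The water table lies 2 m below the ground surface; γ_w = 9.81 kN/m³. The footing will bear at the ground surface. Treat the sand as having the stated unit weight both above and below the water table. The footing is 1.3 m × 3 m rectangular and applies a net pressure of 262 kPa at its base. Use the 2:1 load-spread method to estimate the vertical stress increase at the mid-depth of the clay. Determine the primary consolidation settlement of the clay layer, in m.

S_c ≈ 0.069 m

Mid-depth of clay below the ground surface: z = 2.2 + 5.7/2 = 5.05 m.
Total vertical stress at mid-clay: σ_v = 19.9×2.2 + 17.5×2.85 = 93.655 kPa.
Pore pressure: u = 9.81×(5.05 − 2) = 29.921 kPa.
Initial effective stress: σ'_0 = σ_v − u = 93.655 − 29.921 = 63.734 kPa.
Stress increase at mid-clay by the 2:1 spreading method:
Δσ = qBL/((B+z)(L+z)) = 262×1.3×3/((1.3+5.05)(3+5.05)) = 19.989 kPa
Final effective stress: σ'_f = 63.734 + 19.989 = 83.723 kPa.
σ'_f = 83.723 > σ'_p = 68.8 kPa, so the stress path crosses the preconsolidation pressure — recompression up to σ'_p, then virgin compression beyond:
S_c = H/(1+e₀)·[C_r·log₁₀(σ'_p/σ'_0) + C_c·log₁₀(σ'_f/σ'_p)]
    = 5.7/1.83 × [0.077×log₁₀(68.8/63.734) + 0.23×log₁₀(83.723/68.8)]
    = 3.1148 × [0.0025577 + 0.019609] = 0.06904 m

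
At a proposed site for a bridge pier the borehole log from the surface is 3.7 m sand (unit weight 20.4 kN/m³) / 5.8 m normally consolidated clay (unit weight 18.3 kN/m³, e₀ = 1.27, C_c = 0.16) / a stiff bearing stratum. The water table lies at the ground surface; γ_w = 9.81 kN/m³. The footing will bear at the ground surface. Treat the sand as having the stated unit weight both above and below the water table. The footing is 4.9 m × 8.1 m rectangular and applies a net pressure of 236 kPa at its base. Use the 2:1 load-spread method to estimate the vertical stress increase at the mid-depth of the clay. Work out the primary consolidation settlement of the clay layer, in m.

Mid-depth of clay below the ground surface: z = 3.7 + 5.8/2 = 6.6 m.
Total vertical stress at mid-clay: σ_v = 20.4×3.7 + 18.3×2.9 = 128.55 kPa.
Pore pressure: u = 9.81×(6.6 − 0) = 64.746 kPa.
Initial effective stress: σ'_0 = σ_v − u = 128.55 − 64.746 = 63.804 kPa.
Stress increase at mid-clay by the 2:1 spreading method:
Δσ = qBL/((B+z)(L+z)) = 236×4.9×8.1/((4.9+6.6)(8.1+6.6)) = 55.409 kPa
Final effective stress: σ'_f = σ'_0 + Δσ = 63.804 + 55.409 = 119.21 kPa.
Normally consolidated clay, so the full stress increment lies on the virgin compression line:
S_c = C_c·H/(1+e₀)·log₁₀(σ'_f/σ'_0) = 0.16×5.8/(1+1.27)×log₁₀(119.21/63.804)
    = 0.40881 × 0.27146 = 0.111 m

S_c ≈ 0.111 m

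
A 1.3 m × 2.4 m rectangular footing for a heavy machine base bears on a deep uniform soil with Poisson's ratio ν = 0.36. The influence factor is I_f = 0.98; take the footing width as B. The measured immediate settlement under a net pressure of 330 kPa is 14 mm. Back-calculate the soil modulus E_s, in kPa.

E_s ≈ 26100 kPa

S_e = q·B·(1−ν²)/E_s · I_f  ⇒  E_s = q·B·(1−ν²)·I_f / S_e.
E_s = 330 × 1.3 × 0.8704 × 0.98 / 0.014 = 26140 kPa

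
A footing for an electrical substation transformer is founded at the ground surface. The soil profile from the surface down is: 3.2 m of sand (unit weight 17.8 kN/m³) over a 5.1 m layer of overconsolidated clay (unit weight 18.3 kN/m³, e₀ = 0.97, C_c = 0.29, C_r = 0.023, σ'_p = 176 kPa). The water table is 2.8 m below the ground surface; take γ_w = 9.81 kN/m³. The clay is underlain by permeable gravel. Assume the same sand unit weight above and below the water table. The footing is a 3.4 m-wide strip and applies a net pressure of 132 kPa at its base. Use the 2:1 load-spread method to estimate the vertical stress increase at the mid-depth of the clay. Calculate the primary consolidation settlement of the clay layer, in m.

Mid-depth of clay below the ground surface: z = 3.2 + 5.1/2 = 5.75 m.
Total vertical stress at mid-clay: σ_v = 17.8×3.2 + 18.3×2.55 = 103.62 kPa.
Pore pressure: u = 9.81×(5.75 − 2.8) = 28.94 kPa.
Initial effective stress: σ'_0 = σ_v − u = 103.62 − 28.94 = 74.68 kPa.
Stress increase at mid-clay by the 2:1 spreading method:
Δσ = qB/(B+z) = 132×3.4/(3.4+5.75) = 49.049 kPa
Final effective stress: σ'_f = 74.68 + 49.049 = 123.73 kPa.
σ'_f = 123.73 ≤ σ'_p = 176 kPa, so the clay remains overconsolidated and only the recompression index applies:
S_c = C_r·H/(1+e₀)·log₁₀(σ'_f/σ'_0) = 0.023×5.1/1.97×log₁₀(123.73/74.68)
    = 0.059542 × 0.21927 = 0.01306 m

S_c ≈ 0.0131 m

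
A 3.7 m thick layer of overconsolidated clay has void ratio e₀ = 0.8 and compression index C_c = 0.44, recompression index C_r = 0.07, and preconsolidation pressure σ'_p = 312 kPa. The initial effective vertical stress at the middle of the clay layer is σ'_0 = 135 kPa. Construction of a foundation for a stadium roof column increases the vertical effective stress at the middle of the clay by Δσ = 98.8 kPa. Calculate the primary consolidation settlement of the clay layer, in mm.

S_c ≈ 34.3 mm

Final effective stress: σ'_f = 135 + 98.8 = 233.8 kPa.
σ'_f = 233.8 ≤ σ'_p = 312 kPa, so the clay remains overconsolidated and only the recompression index applies:
S_c = C_r·H/(1+e₀)·log₁₀(σ'_f/σ'_0) = 0.07×3.7/1.8×log₁₀(233.8/135)
    = 0.14389 × 0.23851 = 0.03432 m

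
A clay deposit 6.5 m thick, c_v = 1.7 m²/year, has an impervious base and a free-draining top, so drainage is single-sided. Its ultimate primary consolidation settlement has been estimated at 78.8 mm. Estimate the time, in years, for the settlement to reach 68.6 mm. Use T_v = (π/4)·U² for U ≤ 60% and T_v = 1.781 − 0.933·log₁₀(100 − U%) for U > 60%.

Drainage path length: H_d = H = 6.5 m (single drainage).
U = S(t)/S_ult = 68.6/78.8 = 0.8706.
U > 60%: T_v = 1.781 − 0.933·log₁₀(100 − 87.056) = 0.74344.
t = T_v·H_d²/c_v = 0.74344×6.5²/1.7 = 18.48 years.

t ≈ 18.5 years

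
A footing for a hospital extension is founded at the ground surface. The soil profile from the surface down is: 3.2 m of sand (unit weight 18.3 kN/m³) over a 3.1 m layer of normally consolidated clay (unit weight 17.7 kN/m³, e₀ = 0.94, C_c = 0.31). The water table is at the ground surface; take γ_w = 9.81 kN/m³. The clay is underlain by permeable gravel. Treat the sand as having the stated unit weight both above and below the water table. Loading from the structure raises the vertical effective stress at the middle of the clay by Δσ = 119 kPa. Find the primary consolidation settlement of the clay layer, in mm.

Mid-depth of clay below the ground surface: z = 3.2 + 3.1/2 = 4.75 m.
Total vertical stress at mid-clay: σ_v = 18.3×3.2 + 17.7×1.55 = 85.995 kPa.
Pore pressure: u = 9.81×(4.75 − 0) = 46.598 kPa.
Initial effective stress: σ'_0 = σ_v − u = 85.995 − 46.598 = 39.397 kPa.
Final effective stress: σ'_f = σ'_0 + Δσ = 39.397 + 119 = 158.4 kPa.
Normally consolidated clay, so the full stress increment lies on the virgin compression line:
S_c = C_c·H/(1+e₀)·log₁₀(σ'_f/σ'_0) = 0.31×3.1/(1+0.94)×log₁₀(158.4/39.397)
    = 0.49536 × 0.60429 = 0.2993 m

S_c ≈ 299 mm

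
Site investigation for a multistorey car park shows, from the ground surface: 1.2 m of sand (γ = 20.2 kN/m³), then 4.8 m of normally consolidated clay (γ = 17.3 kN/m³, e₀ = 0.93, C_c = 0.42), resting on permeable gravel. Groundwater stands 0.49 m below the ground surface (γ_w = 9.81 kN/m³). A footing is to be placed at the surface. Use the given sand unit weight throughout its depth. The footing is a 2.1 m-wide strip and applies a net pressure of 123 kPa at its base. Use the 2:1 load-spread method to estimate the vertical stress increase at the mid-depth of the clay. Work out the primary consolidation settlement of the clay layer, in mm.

S_c ≈ 375 mm

Mid-depth of clay below the ground surface: z = 1.2 + 4.8/2 = 3.6 m.
Total vertical stress at mid-clay: σ_v = 20.2×1.2 + 17.3×2.4 = 65.76 kPa.
Pore pressure: u = 9.81×(3.6 − 0.49) = 30.509 kPa.
Initial effective stress: σ'_0 = σ_v − u = 65.76 − 30.509 = 35.251 kPa.
Stress increase at mid-clay by the 2:1 spreading method:
Δσ = qB/(B+z) = 123×2.1/(2.1+3.6) = 45.316 kPa
Final effective stress: σ'_f = σ'_0 + Δσ = 35.251 + 45.316 = 80.567 kPa.
Normally consolidated clay, so the full stress increment lies on the virgin compression line:
S_c = C_c·H/(1+e₀)·log₁₀(σ'_f/σ'_0) = 0.42×4.8/(1+0.93)×log₁₀(80.567/35.251)
    = 1.0446 × 0.35899 = 0.375 m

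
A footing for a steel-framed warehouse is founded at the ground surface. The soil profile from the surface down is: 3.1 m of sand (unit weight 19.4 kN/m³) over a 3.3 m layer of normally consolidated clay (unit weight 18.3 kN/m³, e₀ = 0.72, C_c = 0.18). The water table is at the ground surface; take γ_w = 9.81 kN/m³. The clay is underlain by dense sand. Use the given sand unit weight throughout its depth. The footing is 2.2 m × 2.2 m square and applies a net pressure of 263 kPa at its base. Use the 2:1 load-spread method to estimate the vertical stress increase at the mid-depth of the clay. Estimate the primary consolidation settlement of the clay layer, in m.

Mid-depth of clay below the ground surface: z = 3.1 + 3.3/2 = 4.75 m.
Total vertical stress at mid-clay: σ_v = 19.4×3.1 + 18.3×1.65 = 90.335 kPa.
Pore pressure: u = 9.81×(4.75 − 0) = 46.598 kPa.
Initial effective stress: σ'_0 = σ_v − u = 90.335 − 46.598 = 43.737 kPa.
Stress increase at mid-clay by the 2:1 spreading method:
Δσ = qBL/((B+z)(L+z)) = 263×2.2×2.2/((2.2+4.75)(2.2+4.75)) = 26.353 kPa
Final effective stress: σ'_f = σ'_0 + Δσ = 43.737 + 26.353 = 70.09 kPa.
Normally consolidated clay, so the full stress increment lies on the virgin compression line:
S_c = C_c·H/(1+e₀)·log₁₀(σ'_f/σ'_0) = 0.18×3.3/(1+0.72)×log₁₀(70.09/43.737)
    = 0.34535 × 0.20481 = 0.07073 m

S_c ≈ 0.0707 m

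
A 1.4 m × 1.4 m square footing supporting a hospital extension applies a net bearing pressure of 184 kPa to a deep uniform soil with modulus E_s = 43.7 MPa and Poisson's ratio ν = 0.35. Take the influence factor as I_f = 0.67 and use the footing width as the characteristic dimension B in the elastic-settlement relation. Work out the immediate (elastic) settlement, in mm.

Immediate (elastic) settlement: S_e = q·B·(1−ν²)/E_s · I_f.
E_s = 43.7 MPa = 43700 kPa.
S_e = 184 × 1.4 × (1 − 0.35²) / 43700 × 0.67
    = 184 × 1.4 × 0.8775 / 43700 × 0.67
    = 0.003466 m = 3.466 mm

S_e ≈ 3.47 mm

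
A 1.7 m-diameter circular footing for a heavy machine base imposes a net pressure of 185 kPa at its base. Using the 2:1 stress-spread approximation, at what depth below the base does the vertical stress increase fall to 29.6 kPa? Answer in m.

2:1 spreading — at depth z the loaded area has grown by z in each plan dimension:
qD²/(D+z)² = Δσ_z ⇒ z = D(√(q/Δσ_z) − 1) = 1.7×(√(185/29.6) − 1) = 2.55 m

z ≈ 2.55 m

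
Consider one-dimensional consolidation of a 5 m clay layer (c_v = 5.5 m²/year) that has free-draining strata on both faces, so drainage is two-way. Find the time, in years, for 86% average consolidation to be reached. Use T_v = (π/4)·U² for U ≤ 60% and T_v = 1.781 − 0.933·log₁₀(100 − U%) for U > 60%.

Drainage path length: H_d = H/2 = 2.5 m (double drainage).
U > 60%: T_v = 1.781 − 0.933·log₁₀(100 − 86) = 0.71166.
t = T_v·H_d²/c_v = 0.71166×2.5²/5.5 = 0.8087 years.

t ≈ 0.809 years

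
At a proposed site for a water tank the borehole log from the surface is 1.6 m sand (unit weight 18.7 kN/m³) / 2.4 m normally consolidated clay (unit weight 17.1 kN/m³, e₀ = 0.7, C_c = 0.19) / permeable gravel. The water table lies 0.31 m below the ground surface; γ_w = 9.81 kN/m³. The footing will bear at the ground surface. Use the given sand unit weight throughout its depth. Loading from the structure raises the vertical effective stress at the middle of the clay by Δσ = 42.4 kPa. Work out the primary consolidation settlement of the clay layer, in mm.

Mid-depth of clay below the ground surface: z = 1.6 + 2.4/2 = 2.8 m.
Total vertical stress at mid-clay: σ_v = 18.7×1.6 + 17.1×1.2 = 50.44 kPa.
Pore pressure: u = 9.81×(2.8 − 0.31) = 24.427 kPa.
Initial effective stress: σ'_0 = σ_v − u = 50.44 − 24.427 = 26.013 kPa.
Final effective stress: σ'_f = σ'_0 + Δσ = 26.013 + 42.4 = 68.413 kPa.
Normally consolidated clay, so the full stress increment lies on the virgin compression line:
S_c = C_c·H/(1+e₀)·log₁₀(σ'_f/σ'_0) = 0.19×2.4/(1+0.7)×log₁₀(68.413/26.013)
    = 0.26824 × 0.41995 = 0.1126 m

S_c ≈ 113 mm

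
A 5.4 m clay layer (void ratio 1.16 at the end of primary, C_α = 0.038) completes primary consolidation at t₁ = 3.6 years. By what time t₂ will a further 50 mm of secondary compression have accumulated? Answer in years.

S_s = C_α·H/(1+e_p)·log₁₀(t₂/t₁) ⇒ log₁₀(t₂/t₁) = S_s·(1+e_p)/(C_α·H).
log₁₀(t₂/t₁) = 0.05 × (1+1.16) / (0.038×5.4) = 0.5263
t₂ = t₁ × 10^0.5263 = 3.6 × 3.36 = 12.1 years

t₂ ≈ 12.1 years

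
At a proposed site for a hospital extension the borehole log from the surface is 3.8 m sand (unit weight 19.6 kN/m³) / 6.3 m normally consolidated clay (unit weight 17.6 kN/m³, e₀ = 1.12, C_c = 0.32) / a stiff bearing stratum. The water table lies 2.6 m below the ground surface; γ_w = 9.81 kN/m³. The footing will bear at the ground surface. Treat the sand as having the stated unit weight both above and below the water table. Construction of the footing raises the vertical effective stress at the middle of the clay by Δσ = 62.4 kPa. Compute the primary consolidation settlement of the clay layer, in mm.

Mid-depth of clay below the ground surface: z = 3.8 + 6.3/2 = 6.95 m.
Total vertical stress at mid-clay: σ_v = 19.6×3.8 + 17.6×3.15 = 129.92 kPa.
Pore pressure: u = 9.81×(6.95 − 2.6) = 42.673 kPa.
Initial effective stress: σ'_0 = σ_v − u = 129.92 − 42.673 = 87.247 kPa.
Final effective stress: σ'_f = σ'_0 + Δσ = 87.247 + 62.4 = 149.65 kPa.
Normally consolidated clay, so the full stress increment lies on the virgin compression line:
S_c = C_c·H/(1+e₀)·log₁₀(σ'_f/σ'_0) = 0.32×6.3/(1+1.12)×log₁₀(149.65/87.247)
    = 0.95094 × 0.23433 = 0.2228 m

S_c ≈ 223 mm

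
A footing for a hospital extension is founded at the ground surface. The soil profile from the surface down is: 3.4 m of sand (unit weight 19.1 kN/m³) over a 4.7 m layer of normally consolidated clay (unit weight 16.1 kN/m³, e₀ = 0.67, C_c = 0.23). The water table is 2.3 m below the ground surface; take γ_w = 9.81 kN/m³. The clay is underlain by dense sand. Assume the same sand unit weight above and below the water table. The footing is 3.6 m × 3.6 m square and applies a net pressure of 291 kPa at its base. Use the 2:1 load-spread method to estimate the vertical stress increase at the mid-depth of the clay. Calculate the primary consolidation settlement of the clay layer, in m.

Mid-depth of clay below the ground surface: z = 3.4 + 4.7/2 = 5.75 m.
Total vertical stress at mid-clay: σ_v = 19.1×3.4 + 16.1×2.35 = 102.78 kPa.
Pore pressure: u = 9.81×(5.75 − 2.3) = 33.845 kPa.
Initial effective stress: σ'_0 = σ_v − u = 102.78 − 33.845 = 68.935 kPa.
Stress increase at mid-clay by the 2:1 spreading method:
Δσ = qBL/((B+z)(L+z)) = 291×3.6×3.6/((3.6+5.75)(3.6+5.75)) = 43.139 kPa
Final effective stress: σ'_f = σ'_0 + Δσ = 68.935 + 43.139 = 112.07 kPa.
Normally consolidated clay, so the full stress increment lies on the virgin compression line:
S_c = C_c·H/(1+e₀)·log₁₀(σ'_f/σ'_0) = 0.23×4.7/(1+0.67)×log₁₀(112.07/68.935)
    = 0.64731 × 0.21105 = 0.1366 m

S_c ≈ 0.137 m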